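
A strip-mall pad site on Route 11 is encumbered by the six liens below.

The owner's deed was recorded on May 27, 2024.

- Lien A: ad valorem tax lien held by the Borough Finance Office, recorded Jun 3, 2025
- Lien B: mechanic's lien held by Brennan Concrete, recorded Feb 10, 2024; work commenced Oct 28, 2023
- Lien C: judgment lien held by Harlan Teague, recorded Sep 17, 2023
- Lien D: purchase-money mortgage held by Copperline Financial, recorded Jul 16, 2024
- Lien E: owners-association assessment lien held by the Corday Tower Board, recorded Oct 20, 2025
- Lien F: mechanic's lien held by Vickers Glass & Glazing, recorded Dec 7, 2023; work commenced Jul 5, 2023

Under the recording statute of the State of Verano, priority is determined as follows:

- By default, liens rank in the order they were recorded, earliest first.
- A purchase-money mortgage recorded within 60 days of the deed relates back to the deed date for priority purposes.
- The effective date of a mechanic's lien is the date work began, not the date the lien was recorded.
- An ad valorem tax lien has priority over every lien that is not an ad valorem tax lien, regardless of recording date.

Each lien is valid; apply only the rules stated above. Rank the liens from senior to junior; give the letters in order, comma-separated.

A, F, C, B, D, E

First, effective dates: B relates back to Oct 28, 2023 (work commenced); D relates back to the deed date May 27, 2024; F's effective date is Jul 5, 2023, when work began.
A, as an ad valorem tax lien, has superpriority and ranks first.
Remaining liens by effective date: F (Jul 5, 2023), C (Sep 17, 2023), B (Oct 28, 2023), D (May 27, 2024), E (Oct 20, 2025).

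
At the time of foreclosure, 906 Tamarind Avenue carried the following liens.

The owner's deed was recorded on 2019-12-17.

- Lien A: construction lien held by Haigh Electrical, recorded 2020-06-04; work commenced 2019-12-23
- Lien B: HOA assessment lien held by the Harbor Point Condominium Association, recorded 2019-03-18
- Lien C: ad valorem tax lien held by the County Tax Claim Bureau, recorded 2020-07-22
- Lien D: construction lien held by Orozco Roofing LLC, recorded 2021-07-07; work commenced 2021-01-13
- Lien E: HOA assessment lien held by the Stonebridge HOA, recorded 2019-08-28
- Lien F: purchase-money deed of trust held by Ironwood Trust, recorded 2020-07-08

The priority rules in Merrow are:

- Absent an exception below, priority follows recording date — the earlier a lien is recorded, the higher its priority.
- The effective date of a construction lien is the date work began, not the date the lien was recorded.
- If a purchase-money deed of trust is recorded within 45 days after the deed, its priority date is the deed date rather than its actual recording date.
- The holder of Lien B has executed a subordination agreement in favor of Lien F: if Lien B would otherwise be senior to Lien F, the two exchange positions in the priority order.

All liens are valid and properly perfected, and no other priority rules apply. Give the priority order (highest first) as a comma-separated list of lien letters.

Adjusting effective dates: A relates back to 2019-12-23 (work commenced); D is treated as recorded 2021-01-13, the work-commencement date; F missed the 45-day window (204 days after the deed), so its recording date stands.
Ordering by effective date: B (2019-03-18), E (2019-08-28), A (2019-12-23), F (2020-07-08), C (2020-07-22), D (2021-01-13).
B is senior to F before the subordination, so the two trade places.

F, E, A, B, C, D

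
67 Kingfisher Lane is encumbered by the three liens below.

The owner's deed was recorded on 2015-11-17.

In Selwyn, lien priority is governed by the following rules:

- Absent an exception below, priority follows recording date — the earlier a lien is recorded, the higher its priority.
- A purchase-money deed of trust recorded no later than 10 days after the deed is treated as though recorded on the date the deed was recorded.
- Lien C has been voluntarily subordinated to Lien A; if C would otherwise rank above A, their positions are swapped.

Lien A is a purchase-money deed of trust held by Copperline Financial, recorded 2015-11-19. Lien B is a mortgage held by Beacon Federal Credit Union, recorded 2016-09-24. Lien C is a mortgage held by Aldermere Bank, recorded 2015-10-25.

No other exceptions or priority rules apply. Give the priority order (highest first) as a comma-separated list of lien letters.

First, effective dates: A's effective date is the deed date, 2015-11-17.
By effective date: C (2015-10-25), A (2015-11-17), B (2016-09-24).
Because C would otherwise rank above A, the subordination swaps them.

A, C, B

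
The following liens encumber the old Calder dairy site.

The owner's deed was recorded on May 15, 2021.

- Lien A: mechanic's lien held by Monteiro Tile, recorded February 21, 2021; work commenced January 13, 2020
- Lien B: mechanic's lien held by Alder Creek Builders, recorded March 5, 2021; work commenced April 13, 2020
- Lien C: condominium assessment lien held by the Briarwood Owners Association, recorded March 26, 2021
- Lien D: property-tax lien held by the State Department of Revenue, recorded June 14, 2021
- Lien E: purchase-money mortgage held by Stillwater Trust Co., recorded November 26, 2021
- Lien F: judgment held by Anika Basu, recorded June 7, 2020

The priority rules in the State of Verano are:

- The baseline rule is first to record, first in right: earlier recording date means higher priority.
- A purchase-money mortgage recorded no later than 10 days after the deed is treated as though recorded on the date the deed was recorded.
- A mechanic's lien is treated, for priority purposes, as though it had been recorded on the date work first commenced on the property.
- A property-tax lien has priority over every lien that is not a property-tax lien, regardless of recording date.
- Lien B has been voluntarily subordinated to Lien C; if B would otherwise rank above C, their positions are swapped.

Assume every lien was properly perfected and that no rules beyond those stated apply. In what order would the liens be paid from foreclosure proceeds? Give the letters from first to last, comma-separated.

D, A, C, F, B, E

Effective dates: A's effective date is January 13, 2020, when work began; B's effective date is April 13, 2020, when work began; E missed the 10-day window (195 days after the deed), so its recording date stands.
As a property-tax lien, D is senior to every other lien.
Among the remaining liens, by effective date: A (January 13, 2020), B (April 13, 2020), F (June 7, 2020), C (March 26, 2021), E (November 26, 2021).
Because B would otherwise rank above C, the subordination swaps them.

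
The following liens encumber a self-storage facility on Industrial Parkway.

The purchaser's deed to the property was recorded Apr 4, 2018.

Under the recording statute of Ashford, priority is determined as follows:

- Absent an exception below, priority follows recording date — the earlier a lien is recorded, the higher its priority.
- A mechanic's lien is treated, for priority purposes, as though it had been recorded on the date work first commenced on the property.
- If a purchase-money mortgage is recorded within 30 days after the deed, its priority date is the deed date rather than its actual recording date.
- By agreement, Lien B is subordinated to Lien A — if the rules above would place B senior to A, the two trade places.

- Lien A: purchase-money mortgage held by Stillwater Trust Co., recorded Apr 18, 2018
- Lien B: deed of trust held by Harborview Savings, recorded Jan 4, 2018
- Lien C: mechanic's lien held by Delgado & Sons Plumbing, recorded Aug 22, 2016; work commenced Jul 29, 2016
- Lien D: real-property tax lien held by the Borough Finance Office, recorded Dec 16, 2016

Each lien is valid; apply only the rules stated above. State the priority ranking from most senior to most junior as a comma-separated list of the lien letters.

C, D, A, B

First, effective dates: A was recorded within the 30-day window, so its effective date is the deed date Apr 4, 2018; C is treated as recorded Jul 29, 2016, the work-commencement date.
By effective date: C (Jul 29, 2016), D (Dec 16, 2016), B (Jan 4, 2018), A (Apr 4, 2018).
Because B would otherwise rank above A, the subordination swaps them.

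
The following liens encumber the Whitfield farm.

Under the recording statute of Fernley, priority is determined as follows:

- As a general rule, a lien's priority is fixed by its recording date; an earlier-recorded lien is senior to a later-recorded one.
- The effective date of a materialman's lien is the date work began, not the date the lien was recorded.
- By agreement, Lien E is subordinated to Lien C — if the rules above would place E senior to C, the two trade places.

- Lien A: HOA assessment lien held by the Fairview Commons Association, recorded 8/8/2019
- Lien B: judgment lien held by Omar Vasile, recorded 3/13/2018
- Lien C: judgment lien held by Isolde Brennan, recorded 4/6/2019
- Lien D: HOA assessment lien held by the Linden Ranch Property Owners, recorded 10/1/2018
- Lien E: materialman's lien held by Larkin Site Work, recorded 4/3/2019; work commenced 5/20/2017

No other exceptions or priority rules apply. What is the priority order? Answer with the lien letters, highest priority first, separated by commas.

First, effective dates: E's effective date is 5/20/2017, when work began.
Sorted by effective date: E (5/20/2017), B (3/13/2018), D (10/1/2018), C (4/6/2019), A (8/8/2019).
Because E would otherwise rank above C, the subordination swaps them.

C, B, D, E, A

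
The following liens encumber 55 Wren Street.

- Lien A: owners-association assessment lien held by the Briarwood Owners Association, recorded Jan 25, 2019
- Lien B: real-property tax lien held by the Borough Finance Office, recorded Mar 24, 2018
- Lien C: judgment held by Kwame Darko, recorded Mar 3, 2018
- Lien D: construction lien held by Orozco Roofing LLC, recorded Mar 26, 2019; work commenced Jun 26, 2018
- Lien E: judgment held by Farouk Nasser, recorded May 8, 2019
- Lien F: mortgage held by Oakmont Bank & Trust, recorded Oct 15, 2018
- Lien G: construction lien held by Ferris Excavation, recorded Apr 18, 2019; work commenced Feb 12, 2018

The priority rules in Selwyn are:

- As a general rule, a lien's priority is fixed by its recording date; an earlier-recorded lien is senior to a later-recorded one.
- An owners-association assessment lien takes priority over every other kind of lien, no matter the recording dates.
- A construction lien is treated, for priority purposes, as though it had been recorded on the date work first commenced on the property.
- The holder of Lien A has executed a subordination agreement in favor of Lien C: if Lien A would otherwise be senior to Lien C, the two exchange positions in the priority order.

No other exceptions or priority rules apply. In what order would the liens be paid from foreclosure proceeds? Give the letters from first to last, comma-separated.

First, effective dates: D is treated as recorded Jun 26, 2018, the work-commencement date; G relates back to Feb 12, 2018 (work commenced).
As an owners-association assessment lien, A is senior to every other lien.
Among the remaining liens, by effective date: G (Feb 12, 2018), C (Mar 3, 2018), B (Mar 24, 2018), D (Jun 26, 2018), F (Oct 15, 2018), E (May 8, 2019).
The subordination applies — A was senior to C — so A and C swap.

C, G, A, B, D, F, E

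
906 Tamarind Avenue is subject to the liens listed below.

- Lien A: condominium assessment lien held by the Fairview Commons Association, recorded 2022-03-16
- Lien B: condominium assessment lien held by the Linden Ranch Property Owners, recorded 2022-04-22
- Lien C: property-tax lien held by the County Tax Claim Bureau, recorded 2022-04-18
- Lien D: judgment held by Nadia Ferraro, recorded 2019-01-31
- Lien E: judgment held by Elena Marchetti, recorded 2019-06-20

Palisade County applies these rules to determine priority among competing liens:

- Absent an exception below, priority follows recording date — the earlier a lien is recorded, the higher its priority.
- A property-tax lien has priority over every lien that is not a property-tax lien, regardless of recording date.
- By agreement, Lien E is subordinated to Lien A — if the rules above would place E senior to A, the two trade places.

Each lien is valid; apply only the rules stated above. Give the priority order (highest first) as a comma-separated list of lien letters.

C, D, A, E, B

C, as a property-tax lien, has superpriority and ranks first.
Ordering the rest by effective date: D (2019-01-31), E (2019-06-20), A (2022-03-16), B (2022-04-22).
The subordination applies — E was senior to A — so E and A swap.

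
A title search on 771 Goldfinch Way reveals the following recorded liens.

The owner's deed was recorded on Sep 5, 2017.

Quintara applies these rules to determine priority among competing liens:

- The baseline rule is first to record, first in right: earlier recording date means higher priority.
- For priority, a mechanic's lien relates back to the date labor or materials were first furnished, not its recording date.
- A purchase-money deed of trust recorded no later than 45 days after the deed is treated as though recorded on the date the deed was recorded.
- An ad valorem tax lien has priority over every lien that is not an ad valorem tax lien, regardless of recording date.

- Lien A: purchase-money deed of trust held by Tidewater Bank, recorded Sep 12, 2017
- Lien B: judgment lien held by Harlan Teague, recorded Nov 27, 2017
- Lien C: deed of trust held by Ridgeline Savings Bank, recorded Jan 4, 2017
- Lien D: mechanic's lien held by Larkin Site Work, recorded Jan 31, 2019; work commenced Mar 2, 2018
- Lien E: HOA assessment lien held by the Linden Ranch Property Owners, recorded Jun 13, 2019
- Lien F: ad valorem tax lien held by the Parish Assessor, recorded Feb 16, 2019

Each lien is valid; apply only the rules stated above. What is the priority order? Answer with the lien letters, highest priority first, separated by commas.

F, C, A, B, D, E

Effective dates: A's effective date is the deed date, Sep 5, 2017; D's effective date is Mar 2, 2018, when work began.
F is an ad valorem tax lien, so it outranks all other liens regardless of date.
Remaining liens by effective date: C (Jan 4, 2017), A (Sep 5, 2017), B (Nov 27, 2017), D (Mar 2, 2018), E (Jun 13, 2019).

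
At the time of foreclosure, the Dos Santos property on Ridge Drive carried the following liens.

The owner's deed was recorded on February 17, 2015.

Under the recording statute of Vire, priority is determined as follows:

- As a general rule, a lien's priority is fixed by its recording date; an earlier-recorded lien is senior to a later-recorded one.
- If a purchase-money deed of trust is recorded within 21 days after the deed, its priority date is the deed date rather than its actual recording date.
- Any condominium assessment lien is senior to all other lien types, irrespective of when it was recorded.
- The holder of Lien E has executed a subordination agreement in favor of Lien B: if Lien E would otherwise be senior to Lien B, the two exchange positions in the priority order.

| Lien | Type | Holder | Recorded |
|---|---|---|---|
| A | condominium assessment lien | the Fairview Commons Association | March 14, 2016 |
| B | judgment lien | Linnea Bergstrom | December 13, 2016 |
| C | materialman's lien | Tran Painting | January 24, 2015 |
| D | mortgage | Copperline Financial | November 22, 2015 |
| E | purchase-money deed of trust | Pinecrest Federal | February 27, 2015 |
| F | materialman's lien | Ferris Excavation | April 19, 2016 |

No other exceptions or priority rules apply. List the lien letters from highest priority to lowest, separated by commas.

First, effective dates: E relates back to the deed date February 17, 2015.
A is a condominium assessment lien, so it outranks all other liens regardless of date.
Remaining liens by effective date: C (January 24, 2015), E (February 17, 2015), D (November 22, 2015), F (April 19, 2016), B (December 13, 2016).
The subordination applies — E was senior to B — so E and B swap.

A, C, B, D, F, E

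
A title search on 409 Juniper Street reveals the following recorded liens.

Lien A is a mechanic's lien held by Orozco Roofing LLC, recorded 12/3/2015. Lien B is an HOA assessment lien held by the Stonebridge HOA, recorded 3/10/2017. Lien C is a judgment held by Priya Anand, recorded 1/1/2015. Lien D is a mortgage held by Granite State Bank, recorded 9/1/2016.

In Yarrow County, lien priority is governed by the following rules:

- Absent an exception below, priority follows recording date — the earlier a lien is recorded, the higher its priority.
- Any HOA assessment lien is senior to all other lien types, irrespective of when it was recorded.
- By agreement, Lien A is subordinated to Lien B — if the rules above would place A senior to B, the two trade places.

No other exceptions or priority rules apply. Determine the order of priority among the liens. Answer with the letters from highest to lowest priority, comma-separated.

As an HOA assessment lien, B is senior to every other lien.
Ordering the rest by effective date: C (1/1/2015), A (12/3/2015), D (9/1/2016).
Since A is not senior to B, the subordination leaves the order unchanged.

B, C, A, D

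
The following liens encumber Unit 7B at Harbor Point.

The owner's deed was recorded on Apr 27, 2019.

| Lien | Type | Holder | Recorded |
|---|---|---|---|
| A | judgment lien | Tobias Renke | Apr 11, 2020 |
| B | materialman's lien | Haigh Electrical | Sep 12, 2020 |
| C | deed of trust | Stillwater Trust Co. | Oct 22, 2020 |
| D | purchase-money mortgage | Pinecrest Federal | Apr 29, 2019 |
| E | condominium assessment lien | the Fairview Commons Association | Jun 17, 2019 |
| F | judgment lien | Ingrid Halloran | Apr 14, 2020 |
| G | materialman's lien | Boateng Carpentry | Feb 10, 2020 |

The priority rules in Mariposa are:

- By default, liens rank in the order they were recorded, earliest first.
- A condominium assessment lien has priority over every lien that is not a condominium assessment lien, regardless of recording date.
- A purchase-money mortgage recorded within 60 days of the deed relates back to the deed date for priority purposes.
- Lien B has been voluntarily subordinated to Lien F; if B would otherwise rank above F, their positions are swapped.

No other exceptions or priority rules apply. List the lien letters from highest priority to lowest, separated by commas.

Adjusting effective dates: D relates back to the deed date Apr 27, 2019.
As a condominium assessment lien, E is senior to every other lien.
Among the remaining liens, by effective date: D (Apr 27, 2019), G (Feb 10, 2020), A (Apr 11, 2020), F (Apr 14, 2020), B (Sep 12, 2020), C (Oct 22, 2020).
B already ranks below F; the subordination has no effect.

E, D, G, A, F, B, C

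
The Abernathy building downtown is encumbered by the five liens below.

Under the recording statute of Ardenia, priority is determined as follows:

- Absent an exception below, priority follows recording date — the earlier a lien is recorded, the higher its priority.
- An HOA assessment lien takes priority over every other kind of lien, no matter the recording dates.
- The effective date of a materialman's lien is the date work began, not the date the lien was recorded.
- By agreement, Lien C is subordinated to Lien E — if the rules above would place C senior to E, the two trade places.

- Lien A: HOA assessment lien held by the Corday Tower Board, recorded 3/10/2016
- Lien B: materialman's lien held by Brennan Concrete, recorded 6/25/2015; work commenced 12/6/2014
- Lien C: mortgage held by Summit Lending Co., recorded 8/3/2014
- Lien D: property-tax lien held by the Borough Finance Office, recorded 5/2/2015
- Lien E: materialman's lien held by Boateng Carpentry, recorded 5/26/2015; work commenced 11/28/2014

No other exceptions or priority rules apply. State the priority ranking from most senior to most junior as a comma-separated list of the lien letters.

A, E, C, B, D

First, effective dates: B is treated as recorded 12/6/2014, the work-commencement date; E is treated as recorded 11/28/2014, the work-commencement date.
As an HOA assessment lien, A is senior to every other lien.
The other liens, earliest effective date first: C (8/3/2014), E (11/28/2014), B (12/6/2014), D (5/2/2015).
C would otherwise be senior to E, so under the subordination agreement C and E exchange positions.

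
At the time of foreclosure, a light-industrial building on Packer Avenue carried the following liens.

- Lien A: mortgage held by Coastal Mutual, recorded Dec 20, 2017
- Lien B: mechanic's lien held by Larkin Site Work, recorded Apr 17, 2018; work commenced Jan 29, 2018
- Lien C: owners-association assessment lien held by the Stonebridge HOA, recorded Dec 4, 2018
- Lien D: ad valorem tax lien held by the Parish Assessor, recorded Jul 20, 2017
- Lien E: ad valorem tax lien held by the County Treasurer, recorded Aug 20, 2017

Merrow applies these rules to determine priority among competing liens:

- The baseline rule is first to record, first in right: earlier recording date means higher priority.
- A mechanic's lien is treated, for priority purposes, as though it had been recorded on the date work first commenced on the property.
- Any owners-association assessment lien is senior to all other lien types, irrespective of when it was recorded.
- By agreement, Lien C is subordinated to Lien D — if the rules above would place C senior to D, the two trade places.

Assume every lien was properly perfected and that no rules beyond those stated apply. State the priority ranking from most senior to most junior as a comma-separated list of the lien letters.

D, C, E, A, B

Effective dates: B is treated as recorded Jan 29, 2018, the work-commencement date.
As an owners-association assessment lien, C is senior to every other lien.
Ordering the rest by effective date: D (Jul 20, 2017), E (Aug 20, 2017), A (Dec 20, 2017), B (Jan 29, 2018).
The subordination applies — C was senior to D — so C and D swap.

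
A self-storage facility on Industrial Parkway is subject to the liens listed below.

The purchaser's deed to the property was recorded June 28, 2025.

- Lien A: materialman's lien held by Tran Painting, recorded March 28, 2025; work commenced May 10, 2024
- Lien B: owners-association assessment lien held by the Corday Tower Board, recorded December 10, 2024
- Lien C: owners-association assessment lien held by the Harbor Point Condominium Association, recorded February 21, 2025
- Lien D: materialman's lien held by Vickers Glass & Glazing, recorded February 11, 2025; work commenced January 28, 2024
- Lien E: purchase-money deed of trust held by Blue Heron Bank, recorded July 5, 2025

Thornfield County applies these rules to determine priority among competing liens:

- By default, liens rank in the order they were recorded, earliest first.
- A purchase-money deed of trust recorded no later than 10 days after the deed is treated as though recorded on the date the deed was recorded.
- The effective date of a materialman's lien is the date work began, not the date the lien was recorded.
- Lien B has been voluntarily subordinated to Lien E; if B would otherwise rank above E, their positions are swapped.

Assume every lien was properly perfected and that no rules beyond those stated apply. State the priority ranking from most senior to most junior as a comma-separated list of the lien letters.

Effective dates after the stated exceptions: A is treated as recorded May 10, 2024, the work-commencement date; D is treated as recorded January 28, 2024, the work-commencement date; E relates back to the deed date June 28, 2025.
By effective date: D (January 28, 2024), A (May 10, 2024), B (December 10, 2024), C (February 21, 2025), E (June 28, 2025).
Because B would otherwise rank above E, the subordination swaps them.

D, A, E, C, B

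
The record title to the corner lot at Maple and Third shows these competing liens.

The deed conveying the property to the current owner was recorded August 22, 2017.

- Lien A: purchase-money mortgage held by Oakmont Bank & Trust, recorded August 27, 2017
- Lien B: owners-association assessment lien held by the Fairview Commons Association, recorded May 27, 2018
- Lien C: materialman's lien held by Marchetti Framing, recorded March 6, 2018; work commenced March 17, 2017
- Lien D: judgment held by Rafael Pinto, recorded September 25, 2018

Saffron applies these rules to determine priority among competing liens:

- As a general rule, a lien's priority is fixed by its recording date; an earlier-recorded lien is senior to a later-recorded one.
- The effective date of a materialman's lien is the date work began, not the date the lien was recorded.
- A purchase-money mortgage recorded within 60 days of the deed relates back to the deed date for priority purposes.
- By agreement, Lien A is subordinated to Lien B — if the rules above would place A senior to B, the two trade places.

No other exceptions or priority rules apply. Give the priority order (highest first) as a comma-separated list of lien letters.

Effective dates after the stated exceptions: A relates back to the deed date August 22, 2017; C's effective date is March 17, 2017, when work began.
By effective date, earliest first: C (March 17, 2017), A (August 22, 2017), B (May 27, 2018), D (September 25, 2018).
The subordination applies — A was senior to B — so A and B swap.

C, B, A, D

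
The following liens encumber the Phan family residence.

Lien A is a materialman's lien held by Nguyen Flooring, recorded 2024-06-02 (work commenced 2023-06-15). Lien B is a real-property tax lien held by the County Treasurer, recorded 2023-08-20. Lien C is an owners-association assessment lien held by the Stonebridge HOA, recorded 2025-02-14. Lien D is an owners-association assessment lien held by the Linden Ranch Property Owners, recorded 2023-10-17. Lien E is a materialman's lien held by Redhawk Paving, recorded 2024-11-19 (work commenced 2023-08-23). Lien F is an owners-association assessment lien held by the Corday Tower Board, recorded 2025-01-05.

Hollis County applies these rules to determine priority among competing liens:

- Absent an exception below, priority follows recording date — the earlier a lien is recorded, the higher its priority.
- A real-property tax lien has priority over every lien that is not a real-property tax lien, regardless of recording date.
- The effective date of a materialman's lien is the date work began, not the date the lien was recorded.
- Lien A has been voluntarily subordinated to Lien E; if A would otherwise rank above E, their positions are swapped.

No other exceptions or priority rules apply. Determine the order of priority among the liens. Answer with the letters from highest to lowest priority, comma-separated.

B, E, A, D, F, C

Adjusting effective dates: A relates back to 2023-06-15 (work commenced); E is treated as recorded 2023-08-23, the work-commencement date.
As a real-property tax lien, B is senior to every other lien.
Ordering the rest by effective date: A (2023-06-15), E (2023-08-23), D (2023-10-17), F (2025-01-05), C (2025-02-14).
A would otherwise be senior to E, so under the subordination agreement A and E exchange positions.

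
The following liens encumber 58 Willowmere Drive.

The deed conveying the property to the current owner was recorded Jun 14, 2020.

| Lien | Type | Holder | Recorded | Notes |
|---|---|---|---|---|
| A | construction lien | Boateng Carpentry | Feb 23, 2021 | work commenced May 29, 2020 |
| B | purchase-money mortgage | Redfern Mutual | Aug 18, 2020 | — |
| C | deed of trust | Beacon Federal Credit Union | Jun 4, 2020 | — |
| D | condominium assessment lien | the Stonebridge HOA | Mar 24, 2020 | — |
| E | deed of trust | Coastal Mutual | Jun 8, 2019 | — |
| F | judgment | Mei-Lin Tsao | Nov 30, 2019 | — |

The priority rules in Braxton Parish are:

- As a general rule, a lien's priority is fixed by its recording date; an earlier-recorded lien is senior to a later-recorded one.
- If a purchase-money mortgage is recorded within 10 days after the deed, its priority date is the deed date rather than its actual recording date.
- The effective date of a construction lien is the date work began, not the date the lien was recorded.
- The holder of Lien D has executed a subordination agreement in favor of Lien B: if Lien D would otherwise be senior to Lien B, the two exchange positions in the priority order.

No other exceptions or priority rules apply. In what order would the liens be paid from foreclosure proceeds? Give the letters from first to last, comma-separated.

First, effective dates: A relates back to May 29, 2020 (work commenced); B missed the 10-day window (65 days after the deed), so its recording date stands.
By effective date, earliest first: E (Jun 8, 2019), F (Nov 30, 2019), D (Mar 24, 2020), A (May 29, 2020), C (Jun 4, 2020), B (Aug 18, 2020).
Because D would otherwise rank above B, the subordination swaps them.

E, F, B, A, C, D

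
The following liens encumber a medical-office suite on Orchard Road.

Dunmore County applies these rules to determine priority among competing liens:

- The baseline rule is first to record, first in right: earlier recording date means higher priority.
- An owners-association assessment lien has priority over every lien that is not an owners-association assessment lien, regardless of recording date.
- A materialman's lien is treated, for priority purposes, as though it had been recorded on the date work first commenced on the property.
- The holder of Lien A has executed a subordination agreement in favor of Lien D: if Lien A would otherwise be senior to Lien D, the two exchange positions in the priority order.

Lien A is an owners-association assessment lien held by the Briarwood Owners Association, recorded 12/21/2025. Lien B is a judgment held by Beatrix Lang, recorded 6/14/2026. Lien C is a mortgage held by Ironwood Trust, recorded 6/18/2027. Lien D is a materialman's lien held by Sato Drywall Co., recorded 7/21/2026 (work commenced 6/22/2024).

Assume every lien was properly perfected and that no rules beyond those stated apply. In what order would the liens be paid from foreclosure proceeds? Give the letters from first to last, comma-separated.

D, A, B, C

First, effective dates: D relates back to 6/22/2024 (work commenced).
As an owners-association assessment lien, A is senior to every other lien.
Ordering the rest by effective date: D (6/22/2024), B (6/14/2026), C (6/18/2027).
A is senior to D before the subordination, so the two trade places.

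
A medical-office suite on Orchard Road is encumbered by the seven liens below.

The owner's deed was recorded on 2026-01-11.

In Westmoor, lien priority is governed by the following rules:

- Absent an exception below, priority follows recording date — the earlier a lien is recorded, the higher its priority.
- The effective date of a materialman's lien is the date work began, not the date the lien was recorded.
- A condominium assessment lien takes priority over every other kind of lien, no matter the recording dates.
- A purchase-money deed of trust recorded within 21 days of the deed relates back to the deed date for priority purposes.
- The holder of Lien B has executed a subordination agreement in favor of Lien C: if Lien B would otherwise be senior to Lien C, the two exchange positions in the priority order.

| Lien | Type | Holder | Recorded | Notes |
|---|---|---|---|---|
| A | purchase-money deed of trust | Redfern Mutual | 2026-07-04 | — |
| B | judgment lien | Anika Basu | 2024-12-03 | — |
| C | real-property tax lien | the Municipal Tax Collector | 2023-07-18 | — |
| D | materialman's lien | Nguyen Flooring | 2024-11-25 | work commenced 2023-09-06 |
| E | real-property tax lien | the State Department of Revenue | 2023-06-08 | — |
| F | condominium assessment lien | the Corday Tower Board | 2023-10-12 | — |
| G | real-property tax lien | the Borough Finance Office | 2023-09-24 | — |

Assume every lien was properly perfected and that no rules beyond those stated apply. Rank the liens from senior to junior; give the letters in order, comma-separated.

Effective dates after the stated exceptions: A missed the 21-day window (174 days after the deed), so its recording date stands; D is treated as recorded 2023-09-06, the work-commencement date.
F is a condominium assessment lien and takes priority over every other lien.
Among the remaining liens, by effective date: E (2023-06-08), C (2023-07-18), D (2023-09-06), G (2023-09-24), B (2024-12-03), A (2026-07-04).
Since B is not senior to C, the subordination leaves the order unchanged.

F, E, C, D, G, B, A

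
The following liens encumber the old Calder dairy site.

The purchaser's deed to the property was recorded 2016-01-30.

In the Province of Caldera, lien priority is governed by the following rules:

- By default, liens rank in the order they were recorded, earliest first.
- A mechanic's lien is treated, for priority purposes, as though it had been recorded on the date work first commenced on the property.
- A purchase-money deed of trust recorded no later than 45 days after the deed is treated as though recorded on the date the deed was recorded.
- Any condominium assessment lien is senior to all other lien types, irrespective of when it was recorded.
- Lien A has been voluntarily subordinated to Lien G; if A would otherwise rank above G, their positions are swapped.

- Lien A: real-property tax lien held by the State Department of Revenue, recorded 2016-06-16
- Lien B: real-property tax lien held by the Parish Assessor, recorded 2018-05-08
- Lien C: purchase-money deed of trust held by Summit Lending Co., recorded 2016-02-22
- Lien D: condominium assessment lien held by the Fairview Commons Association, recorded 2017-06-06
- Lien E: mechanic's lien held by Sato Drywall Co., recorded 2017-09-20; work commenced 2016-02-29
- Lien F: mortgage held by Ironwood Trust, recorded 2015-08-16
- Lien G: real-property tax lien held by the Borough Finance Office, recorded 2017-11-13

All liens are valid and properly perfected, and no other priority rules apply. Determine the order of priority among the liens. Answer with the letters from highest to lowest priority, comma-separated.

Effective dates after the stated exceptions: C's effective date is the deed date, 2016-01-30; E relates back to 2016-02-29 (work commenced).
As a condominium assessment lien, D is senior to every other lien.
Ordering the rest by effective date: F (2015-08-16), C (2016-01-30), E (2016-02-29), A (2016-06-16), G (2017-11-13), B (2018-05-08).
A is senior to G before the subordination, so the two trade places.

D, F, C, E, G, A, B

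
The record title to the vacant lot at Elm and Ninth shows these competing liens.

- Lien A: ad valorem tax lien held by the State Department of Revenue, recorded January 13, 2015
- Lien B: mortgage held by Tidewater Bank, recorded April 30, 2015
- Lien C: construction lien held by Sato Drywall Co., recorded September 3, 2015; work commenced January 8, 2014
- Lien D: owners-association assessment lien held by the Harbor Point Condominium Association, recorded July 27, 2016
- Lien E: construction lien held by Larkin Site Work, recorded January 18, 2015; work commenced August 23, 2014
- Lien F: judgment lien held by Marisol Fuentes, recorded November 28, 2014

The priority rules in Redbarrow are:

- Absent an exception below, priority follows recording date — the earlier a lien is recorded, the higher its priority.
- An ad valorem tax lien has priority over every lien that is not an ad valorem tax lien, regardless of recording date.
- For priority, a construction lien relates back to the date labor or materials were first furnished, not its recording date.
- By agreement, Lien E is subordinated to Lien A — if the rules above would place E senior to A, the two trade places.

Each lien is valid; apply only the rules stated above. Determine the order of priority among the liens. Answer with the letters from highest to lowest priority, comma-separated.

A, C, E, F, B, D

First, effective dates: C relates back to January 8, 2014 (work commenced); E relates back to August 23, 2014 (work commenced).
A is an ad valorem tax lien, so it outranks all other liens regardless of date.
Remaining liens by effective date: C (January 8, 2014), E (August 23, 2014), F (November 28, 2014), B (April 30, 2015), D (July 27, 2016).
E already ranks below A; the subordination has no effect.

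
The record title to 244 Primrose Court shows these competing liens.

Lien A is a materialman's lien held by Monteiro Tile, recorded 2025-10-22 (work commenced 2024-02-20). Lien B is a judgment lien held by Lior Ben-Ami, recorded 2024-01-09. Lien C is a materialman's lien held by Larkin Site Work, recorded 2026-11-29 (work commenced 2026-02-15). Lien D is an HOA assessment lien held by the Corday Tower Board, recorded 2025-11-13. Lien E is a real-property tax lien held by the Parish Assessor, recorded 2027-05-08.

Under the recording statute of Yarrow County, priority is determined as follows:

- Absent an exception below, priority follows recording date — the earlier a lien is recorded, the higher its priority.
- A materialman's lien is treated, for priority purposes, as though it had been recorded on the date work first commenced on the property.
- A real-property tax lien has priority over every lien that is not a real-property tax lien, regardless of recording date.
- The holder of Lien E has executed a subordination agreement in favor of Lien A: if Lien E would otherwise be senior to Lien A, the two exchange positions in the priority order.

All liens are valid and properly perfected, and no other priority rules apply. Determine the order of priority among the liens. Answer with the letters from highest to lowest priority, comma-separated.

A, B, E, D, C

Effective dates: A relates back to 2024-02-20 (work commenced); C's effective date is 2026-02-15, when work began.
As a real-property tax lien, E is senior to every other lien.
Among the remaining liens, by effective date: B (2024-01-09), A (2024-02-20), D (2025-11-13), C (2026-02-15).
Because E would otherwise rank above A, the subordination swaps them.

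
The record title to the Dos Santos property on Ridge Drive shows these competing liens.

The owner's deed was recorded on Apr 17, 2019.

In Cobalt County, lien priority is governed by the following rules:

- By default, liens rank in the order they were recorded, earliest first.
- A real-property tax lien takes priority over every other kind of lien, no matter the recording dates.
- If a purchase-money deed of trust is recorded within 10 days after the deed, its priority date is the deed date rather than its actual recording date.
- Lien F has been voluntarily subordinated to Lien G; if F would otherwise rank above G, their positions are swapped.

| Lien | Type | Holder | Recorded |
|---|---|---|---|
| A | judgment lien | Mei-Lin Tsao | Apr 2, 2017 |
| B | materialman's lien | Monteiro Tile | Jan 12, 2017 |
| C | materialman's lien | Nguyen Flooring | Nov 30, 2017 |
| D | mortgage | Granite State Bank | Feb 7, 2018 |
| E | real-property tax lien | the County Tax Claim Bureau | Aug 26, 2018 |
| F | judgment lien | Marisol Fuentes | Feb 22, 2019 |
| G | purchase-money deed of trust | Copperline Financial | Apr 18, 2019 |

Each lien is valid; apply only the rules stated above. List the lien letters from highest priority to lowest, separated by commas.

Effective dates: G was recorded within the 10-day window, so its effective date is the deed date Apr 17, 2019.
E, as a real-property tax lien, has superpriority and ranks first.
Ordering the rest by effective date: B (Jan 12, 2017), A (Apr 2, 2017), C (Nov 30, 2017), D (Feb 7, 2018), F (Feb 22, 2019), G (Apr 17, 2019).
F would otherwise be senior to G, so under the subordination agreement F and G exchange positions.

E, B, A, C, D, G, F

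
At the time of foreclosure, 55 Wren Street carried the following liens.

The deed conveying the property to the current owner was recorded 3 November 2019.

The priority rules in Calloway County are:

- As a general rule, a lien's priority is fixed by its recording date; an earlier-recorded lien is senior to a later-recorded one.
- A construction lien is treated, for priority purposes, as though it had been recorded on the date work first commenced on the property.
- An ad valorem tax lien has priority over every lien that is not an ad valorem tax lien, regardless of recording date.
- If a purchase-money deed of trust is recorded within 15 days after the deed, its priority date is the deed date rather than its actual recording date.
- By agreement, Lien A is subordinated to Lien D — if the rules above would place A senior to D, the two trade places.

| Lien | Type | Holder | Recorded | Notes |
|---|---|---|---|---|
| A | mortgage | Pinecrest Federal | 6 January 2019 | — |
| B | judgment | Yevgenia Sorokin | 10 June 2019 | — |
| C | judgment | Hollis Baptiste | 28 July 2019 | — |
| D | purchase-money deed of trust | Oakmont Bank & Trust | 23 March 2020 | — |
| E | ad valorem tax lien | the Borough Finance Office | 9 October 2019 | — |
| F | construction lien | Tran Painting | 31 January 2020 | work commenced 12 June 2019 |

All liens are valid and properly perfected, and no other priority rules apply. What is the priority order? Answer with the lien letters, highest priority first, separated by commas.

E, D, B, F, C, A

Adjusting effective dates: D was recorded 141 days after the deed — beyond 15 days — so no relation-back applies; F's effective date is 12 June 2019, when work began.
E, as an ad valorem tax lien, has superpriority and ranks first.
Among the remaining liens, by effective date: A (6 January 2019), B (10 June 2019), F (12 June 2019), C (28 July 2019), D (23 March 2020).
A would otherwise be senior to D, so under the subordination agreement A and D exchange positions.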